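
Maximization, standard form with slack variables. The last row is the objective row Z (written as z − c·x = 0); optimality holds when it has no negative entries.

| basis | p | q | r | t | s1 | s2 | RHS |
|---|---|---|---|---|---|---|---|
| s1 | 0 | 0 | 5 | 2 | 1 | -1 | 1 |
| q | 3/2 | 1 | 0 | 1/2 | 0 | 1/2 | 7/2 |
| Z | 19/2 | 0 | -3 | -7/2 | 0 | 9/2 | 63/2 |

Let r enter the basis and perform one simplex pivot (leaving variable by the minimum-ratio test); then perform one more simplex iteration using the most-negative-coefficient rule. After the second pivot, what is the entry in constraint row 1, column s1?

1/2

Ratio test on column r — row 1: 1/5 = 1/5; row 2: entry 0 ≤ 0. Minimum is 1/5 at row 1 (s1 leaves); pivot element 5.
Divide row 1 by 5; eliminate column r from the other rows.
Second iteration: most negative Z-row entry is -23/10 in column t, so t enters.
Ratio test on column t — row 1: (1/5)/(2/5) = 1/2; row 2: (7/2)/(1/2) = 7. Minimum is 1/2 at row 1 (r leaves); pivot element 2/5.
Divide row 1 by 2/5; eliminate column t from the other rows.
After both pivots, the entry at constraint row 1, column s1 is 1/2.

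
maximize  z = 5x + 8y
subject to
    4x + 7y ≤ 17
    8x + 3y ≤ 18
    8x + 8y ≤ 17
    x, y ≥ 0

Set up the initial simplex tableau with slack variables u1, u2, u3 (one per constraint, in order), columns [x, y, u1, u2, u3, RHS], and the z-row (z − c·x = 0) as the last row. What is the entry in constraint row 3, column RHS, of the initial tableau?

17

The RHS of constraint 3 is b_3 = 17.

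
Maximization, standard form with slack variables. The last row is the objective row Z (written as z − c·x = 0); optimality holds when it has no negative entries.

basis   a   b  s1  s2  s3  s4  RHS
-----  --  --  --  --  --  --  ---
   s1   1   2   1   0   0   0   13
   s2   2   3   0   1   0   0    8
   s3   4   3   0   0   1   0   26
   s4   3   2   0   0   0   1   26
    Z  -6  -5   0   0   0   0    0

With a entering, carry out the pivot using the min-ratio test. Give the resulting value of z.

Ratio test on column a — row 1: 13/1 = 13; row 2: 8/2 = 4; row 3: 26/4 = 13/2; row 4: 26/3 = 26/3. Minimum is 4 at row 2 (s2 leaves); pivot element 2.
Pivot on row 2; the Z-row RHS becomes 0 − (-6)·4 = 24.

24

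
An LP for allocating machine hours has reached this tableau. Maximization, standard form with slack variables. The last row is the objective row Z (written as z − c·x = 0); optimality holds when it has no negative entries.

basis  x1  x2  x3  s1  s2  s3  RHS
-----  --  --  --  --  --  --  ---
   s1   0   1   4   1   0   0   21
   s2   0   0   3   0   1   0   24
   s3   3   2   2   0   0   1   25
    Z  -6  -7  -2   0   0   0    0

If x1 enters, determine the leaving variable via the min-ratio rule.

s3

Column x1 entries and ratios — s1: 0 ≤ 0, skip; s2: 0 ≤ 0, skip; s3: 25/3 = 25/3.
Smallest ratio is 25/3 in the row of s3, so s3 leaves.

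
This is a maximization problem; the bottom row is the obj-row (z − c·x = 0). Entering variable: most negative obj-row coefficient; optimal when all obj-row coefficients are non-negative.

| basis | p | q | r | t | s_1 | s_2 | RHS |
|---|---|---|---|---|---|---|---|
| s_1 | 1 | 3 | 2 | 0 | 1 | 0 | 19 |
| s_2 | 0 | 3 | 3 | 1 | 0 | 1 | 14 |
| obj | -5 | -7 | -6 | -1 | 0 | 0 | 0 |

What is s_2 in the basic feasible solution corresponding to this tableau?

14

s_2 is basic (row 2); its value is the RHS of that row, 14.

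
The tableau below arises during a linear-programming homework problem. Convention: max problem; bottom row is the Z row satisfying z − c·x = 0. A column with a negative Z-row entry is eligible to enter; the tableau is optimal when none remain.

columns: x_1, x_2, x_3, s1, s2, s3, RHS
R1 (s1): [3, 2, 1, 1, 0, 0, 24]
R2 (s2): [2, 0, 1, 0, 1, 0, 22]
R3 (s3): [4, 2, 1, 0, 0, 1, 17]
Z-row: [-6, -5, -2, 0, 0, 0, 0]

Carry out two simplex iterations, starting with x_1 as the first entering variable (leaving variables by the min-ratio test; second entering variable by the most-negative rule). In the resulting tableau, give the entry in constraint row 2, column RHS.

22

Ratio test on column x_1 — row 1: 24/3 = 8; row 2: 22/2 = 11; row 3: 17/4 = 17/4. Minimum is 17/4 at row 3 (s3 leaves); pivot element 4.
Divide row 3 by 4; eliminate column x_1 from the other rows.
Second iteration: most negative Z-row entry is -2 in column x_2, so x_2 enters.
Ratio test on column x_2 — row 1: (45/4)/(1/2) = 45/2; row 2: entry -1 ≤ 0; row 3: (17/4)/(1/2) = 17/2. Minimum is 17/2 at row 3 (x_1 leaves); pivot element 1/2.
Divide row 3 by 1/2; eliminate column x_2 from the other rows.
After both pivots, the entry at constraint row 2, column RHS is 22.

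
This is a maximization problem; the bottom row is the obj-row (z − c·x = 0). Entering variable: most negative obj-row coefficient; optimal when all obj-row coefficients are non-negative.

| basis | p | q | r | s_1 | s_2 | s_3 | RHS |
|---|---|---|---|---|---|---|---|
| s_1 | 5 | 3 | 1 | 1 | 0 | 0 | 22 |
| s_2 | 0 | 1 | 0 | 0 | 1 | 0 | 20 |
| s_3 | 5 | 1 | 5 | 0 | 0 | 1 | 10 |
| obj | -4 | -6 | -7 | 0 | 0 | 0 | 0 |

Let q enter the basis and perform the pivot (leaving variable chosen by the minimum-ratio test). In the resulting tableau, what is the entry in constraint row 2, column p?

Ratio test on column q — row 1: 22/3 = 22/3; row 2: 20/1 = 20; row 3: 10/1 = 10. Minimum is 22/3 at row 1 (s_1 leaves); pivot element 3.
Divide row 1 by 3; eliminate column q from the other rows.
Row 2 update in column p: 0 − 1·(5/3) = -5/3.

-5/3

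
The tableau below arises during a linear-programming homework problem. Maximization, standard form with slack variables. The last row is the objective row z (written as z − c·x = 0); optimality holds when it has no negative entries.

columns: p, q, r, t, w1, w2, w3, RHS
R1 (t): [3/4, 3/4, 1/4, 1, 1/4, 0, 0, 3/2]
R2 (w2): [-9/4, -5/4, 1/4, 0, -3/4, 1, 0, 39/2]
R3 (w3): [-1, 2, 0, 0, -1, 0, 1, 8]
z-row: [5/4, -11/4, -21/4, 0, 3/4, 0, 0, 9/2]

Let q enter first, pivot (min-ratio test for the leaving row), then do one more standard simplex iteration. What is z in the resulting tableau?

36

Ratio test on column q — row 1: (3/2)/(3/4) = 2; row 2: entry -5/4 ≤ 0; row 3: 8/2 = 4. Minimum is 2 at row 1 (t leaves); pivot element 3/4.
Pivot on row 1; the z-row RHS becomes 9/2 − (-11/4)·2 = 10.
Next entering variable (most negative z-row entry -13/3): r.
Ratio test on column r — row 1: 2/(1/3) = 6; row 2: 22/(2/3) = 33; row 3: entry -2/3 ≤ 0. Minimum is 6 at row 1 (q leaves); pivot element 1/3.
After the second pivot the z-row RHS is 10 − (-13/3)·6 = 36.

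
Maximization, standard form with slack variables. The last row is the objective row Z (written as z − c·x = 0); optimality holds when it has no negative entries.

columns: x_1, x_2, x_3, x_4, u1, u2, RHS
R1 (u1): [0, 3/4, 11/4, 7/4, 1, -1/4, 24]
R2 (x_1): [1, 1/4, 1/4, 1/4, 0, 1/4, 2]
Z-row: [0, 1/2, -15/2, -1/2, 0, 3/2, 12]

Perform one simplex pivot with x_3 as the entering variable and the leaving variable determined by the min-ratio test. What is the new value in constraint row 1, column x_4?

-1

Ratio test on column x_3 — row 1: 24/(11/4) = 96/11; row 2: 2/(1/4) = 8. Minimum is 8 at row 2 (x_1 leaves); pivot element 1/4.
Divide row 2 by 1/4; eliminate column x_3 from the other rows.
Row 1 update in column x_4: 7/4 − (11/4)·1 = -1.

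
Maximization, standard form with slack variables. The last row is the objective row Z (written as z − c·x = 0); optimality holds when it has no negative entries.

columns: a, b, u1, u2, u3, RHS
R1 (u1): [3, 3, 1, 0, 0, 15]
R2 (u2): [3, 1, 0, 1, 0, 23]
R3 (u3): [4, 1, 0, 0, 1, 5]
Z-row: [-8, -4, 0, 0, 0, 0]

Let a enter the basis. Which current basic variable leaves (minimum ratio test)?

Column a entries and ratios — u1: 15/3 = 5; u2: 23/3 = 23/3; u3: 5/4 = 5/4.
Smallest ratio is 5/4 in the row of u3, so u3 leaves.

u3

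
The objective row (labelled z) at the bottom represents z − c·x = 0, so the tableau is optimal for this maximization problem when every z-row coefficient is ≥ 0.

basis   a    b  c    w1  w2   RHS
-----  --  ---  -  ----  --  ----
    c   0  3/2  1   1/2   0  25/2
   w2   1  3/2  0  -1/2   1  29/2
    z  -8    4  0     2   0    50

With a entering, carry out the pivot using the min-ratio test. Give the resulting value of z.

Ratio test on column a — row 1: entry 0 ≤ 0; row 2: (29/2)/1 = 29/2. Minimum is 29/2 at row 2 (w2 leaves); pivot element 1.
Pivot on row 2; the z-row RHS becomes 50 − (-8)·(29/2) = 166.

166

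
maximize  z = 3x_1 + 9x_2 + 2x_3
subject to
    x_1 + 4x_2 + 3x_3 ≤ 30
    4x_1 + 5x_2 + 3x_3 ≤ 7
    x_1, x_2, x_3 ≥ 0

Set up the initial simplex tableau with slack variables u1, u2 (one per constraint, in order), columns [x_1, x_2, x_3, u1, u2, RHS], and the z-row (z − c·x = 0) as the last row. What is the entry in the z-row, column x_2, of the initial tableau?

The z-row carries the negated objective coefficients: the x_2 entry is -9.

-9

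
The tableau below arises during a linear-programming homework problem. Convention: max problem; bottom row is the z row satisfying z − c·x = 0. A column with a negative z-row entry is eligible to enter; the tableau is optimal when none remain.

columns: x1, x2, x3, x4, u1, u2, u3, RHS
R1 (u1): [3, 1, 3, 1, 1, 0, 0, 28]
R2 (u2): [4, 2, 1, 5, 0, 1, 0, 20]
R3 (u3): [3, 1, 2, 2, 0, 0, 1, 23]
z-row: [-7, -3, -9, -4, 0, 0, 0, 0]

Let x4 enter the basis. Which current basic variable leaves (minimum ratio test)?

Column x4 entries and ratios — u1: 28/1 = 28; u2: 20/5 = 4; u3: 23/2 = 23/2.
Smallest ratio is 4 in the row of u2, so u2 leaves.

u2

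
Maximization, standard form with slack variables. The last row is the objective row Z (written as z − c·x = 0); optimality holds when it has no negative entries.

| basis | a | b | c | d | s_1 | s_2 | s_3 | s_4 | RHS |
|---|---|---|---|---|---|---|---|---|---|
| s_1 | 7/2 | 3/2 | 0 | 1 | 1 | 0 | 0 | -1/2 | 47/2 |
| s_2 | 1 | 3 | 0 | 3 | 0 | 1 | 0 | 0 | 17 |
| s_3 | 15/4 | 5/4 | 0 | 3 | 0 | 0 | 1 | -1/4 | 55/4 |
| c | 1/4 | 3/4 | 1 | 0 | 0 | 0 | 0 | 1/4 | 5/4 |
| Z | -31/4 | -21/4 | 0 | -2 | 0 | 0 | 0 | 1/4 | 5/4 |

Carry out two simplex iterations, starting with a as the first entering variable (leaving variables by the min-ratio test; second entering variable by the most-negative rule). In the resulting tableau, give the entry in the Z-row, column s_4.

Ratio test on column a — row 1: (47/2)/(7/2) = 47/7; row 2: 17/1 = 17; row 3: (55/4)/(15/4) = 11/3; row 4: (5/4)/(1/4) = 5. Minimum is 11/3 at row 3 (s_3 leaves); pivot element 15/4.
Divide row 3 by 15/4; eliminate column a from the other rows.
Second iteration: most negative Z-row entry is -8/3 in column b, so b enters.
Ratio test on column b — row 1: (32/3)/(1/3) = 32; row 2: (40/3)/(8/3) = 5; row 3: (11/3)/(1/3) = 11; row 4: (1/3)/(2/3) = 1/2. Minimum is 1/2 at row 4 (c leaves); pivot element 2/3.
Divide row 4 by 2/3; eliminate column b from the other rows.
After both pivots, the entry at the Z-row, column s_4 is 4/5.

4/5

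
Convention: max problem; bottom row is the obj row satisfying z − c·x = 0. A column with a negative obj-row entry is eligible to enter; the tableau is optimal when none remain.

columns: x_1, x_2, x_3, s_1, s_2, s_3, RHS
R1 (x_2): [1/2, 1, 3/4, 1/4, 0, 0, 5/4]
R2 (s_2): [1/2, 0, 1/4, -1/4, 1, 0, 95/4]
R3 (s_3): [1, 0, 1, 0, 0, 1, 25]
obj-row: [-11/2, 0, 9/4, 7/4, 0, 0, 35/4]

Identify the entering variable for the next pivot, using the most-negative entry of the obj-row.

x_1

Negative obj-row entries: x_1: -11/2.
The most negative is -11/2 in column x_1, so x_1 enters.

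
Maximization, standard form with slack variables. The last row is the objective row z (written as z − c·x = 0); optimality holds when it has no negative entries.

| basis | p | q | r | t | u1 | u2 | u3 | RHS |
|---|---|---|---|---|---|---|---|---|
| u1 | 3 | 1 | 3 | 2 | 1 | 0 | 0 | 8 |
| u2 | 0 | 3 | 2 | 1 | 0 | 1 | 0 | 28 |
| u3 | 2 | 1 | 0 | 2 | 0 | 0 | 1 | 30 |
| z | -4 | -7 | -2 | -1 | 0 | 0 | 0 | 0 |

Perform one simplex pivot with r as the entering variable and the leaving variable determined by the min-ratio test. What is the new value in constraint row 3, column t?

Ratio test on column r — row 1: 8/3 = 8/3; row 2: 28/2 = 14; row 3: entry 0 ≤ 0. Minimum is 8/3 at row 1 (u1 leaves); pivot element 3.
Divide row 1 by 3; eliminate column r from the other rows.
Row 3 update in column t: 2 − 0·(2/3) = 2.

2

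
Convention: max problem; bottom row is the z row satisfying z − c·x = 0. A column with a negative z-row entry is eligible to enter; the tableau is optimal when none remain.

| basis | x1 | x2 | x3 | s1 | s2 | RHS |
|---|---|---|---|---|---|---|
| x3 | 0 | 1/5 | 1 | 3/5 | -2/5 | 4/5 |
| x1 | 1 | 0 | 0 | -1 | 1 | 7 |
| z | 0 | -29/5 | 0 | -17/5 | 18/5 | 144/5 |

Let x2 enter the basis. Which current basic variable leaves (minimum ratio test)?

x3

Column x2 entries and ratios — x3: (4/5)/(1/5) = 4; x1: 0 ≤ 0, skip.
Smallest ratio is 4 in the row of x3, so x3 leaves.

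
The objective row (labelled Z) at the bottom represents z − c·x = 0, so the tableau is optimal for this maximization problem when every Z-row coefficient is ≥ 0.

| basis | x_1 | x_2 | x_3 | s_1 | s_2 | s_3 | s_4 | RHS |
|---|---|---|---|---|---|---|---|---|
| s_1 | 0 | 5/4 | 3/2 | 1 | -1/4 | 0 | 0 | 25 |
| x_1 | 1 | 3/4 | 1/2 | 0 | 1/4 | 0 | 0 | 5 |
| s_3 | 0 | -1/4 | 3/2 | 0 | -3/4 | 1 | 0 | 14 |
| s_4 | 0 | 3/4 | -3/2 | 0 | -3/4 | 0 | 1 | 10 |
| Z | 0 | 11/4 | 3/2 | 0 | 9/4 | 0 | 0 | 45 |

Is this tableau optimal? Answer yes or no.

yes

Every Z-row coefficient is ≥ 0, so the tableau is optimal.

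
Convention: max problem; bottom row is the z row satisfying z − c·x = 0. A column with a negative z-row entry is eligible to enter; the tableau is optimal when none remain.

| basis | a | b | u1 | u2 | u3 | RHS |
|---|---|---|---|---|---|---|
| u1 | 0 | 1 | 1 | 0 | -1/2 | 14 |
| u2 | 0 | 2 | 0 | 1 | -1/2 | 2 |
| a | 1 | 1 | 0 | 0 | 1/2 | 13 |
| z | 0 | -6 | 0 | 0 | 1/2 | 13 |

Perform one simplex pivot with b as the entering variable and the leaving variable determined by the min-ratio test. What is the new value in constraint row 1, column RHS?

13

Ratio test on column b — row 1: 14/1 = 14; row 2: 2/2 = 1; row 3: 13/1 = 13. Minimum is 1 at row 2 (u2 leaves); pivot element 2.
Divide row 2 by 2; eliminate column b from the other rows.
Row 1 update in column RHS: 14 − 1·1 = 13.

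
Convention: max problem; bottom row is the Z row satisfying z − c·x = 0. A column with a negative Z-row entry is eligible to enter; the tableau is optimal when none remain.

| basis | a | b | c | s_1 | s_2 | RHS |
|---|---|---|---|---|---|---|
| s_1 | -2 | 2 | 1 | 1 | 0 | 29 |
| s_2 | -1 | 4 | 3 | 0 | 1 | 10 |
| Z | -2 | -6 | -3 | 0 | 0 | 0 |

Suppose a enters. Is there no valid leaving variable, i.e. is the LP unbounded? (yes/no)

Every constraint-row entry in column a is ≤ 0, so increasing a is unbounded.

yes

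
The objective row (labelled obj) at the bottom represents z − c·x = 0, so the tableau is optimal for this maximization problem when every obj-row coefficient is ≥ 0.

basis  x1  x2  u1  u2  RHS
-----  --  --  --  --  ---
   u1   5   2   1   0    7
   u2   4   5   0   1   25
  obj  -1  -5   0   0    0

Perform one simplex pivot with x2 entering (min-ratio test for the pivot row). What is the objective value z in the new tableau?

Ratio test on column x2 — row 1: 7/2 = 7/2; row 2: 25/5 = 5. Minimum is 7/2 at row 1 (u1 leaves); pivot element 2.
Pivot on row 1; the obj-row RHS becomes 0 − (-5)·(7/2) = 35/2.

35/2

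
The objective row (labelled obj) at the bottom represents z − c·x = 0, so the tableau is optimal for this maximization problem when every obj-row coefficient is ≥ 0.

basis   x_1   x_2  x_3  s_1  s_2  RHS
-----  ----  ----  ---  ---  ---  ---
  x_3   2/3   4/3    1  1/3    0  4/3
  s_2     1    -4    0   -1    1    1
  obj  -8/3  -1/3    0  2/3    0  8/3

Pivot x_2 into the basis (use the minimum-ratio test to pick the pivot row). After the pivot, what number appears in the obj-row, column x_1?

Ratio test on column x_2 — row 1: (4/3)/(4/3) = 1; row 2: entry -4 ≤ 0. Minimum is 1 at row 1 (x_3 leaves); pivot element 4/3.
Divide row 1 by 4/3; eliminate column x_2 from the other rows.
obj-row update in column x_1: -8/3 − (-1/3)·(1/2) = -5/2.

-5/2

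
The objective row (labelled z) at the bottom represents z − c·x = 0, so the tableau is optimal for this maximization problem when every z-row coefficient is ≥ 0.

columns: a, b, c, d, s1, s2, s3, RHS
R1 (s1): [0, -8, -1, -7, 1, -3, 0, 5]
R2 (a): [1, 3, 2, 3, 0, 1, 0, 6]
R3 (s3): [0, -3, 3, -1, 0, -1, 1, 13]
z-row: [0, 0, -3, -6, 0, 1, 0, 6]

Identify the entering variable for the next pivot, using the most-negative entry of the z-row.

Negative z-row entries: c: -3, d: -6.
The most negative is -6 in column d, so d enters.

d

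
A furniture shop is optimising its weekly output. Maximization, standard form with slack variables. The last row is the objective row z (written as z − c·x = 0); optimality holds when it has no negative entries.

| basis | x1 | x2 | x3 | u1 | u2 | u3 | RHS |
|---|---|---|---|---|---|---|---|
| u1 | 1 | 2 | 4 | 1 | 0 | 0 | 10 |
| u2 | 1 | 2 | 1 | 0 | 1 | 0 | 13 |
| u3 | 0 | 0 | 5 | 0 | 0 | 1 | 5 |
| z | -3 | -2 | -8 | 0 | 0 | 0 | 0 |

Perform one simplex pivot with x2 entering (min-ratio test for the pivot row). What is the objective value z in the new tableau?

10

Ratio test on column x2 — row 1: 10/2 = 5; row 2: 13/2 = 13/2; row 3: entry 0 ≤ 0. Minimum is 5 at row 1 (u1 leaves); pivot element 2.
Pivot on row 1; the z-row RHS becomes 0 − (-2)·5 = 10.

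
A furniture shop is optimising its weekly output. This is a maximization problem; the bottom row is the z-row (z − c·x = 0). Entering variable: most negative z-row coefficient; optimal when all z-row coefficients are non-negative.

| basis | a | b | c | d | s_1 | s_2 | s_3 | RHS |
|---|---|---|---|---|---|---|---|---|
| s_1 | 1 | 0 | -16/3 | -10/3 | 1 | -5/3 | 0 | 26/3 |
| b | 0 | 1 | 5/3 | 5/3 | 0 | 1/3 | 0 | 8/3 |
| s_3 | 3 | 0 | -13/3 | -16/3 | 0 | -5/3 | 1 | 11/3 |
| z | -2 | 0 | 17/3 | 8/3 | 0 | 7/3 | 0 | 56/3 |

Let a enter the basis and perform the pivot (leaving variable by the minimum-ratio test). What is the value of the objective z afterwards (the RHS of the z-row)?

Ratio test on column a — row 1: (26/3)/1 = 26/3; row 2: entry 0 ≤ 0; row 3: (11/3)/3 = 11/9. Minimum is 11/9 at row 3 (s_3 leaves); pivot element 3.
Pivot on row 3; the z-row RHS becomes 56/3 − (-2)·(11/9) = 190/9.

190/9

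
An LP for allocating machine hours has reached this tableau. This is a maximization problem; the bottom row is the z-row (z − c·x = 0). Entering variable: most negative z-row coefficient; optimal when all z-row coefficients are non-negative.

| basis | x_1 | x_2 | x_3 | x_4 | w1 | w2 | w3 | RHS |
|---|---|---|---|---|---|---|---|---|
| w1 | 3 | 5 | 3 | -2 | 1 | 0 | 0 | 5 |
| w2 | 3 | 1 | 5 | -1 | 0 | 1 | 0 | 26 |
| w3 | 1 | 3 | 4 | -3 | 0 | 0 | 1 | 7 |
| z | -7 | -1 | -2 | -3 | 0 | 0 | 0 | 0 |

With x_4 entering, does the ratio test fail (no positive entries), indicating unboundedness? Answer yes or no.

yes

Every constraint-row entry in column x_4 is ≤ 0, so increasing x_4 is unbounded.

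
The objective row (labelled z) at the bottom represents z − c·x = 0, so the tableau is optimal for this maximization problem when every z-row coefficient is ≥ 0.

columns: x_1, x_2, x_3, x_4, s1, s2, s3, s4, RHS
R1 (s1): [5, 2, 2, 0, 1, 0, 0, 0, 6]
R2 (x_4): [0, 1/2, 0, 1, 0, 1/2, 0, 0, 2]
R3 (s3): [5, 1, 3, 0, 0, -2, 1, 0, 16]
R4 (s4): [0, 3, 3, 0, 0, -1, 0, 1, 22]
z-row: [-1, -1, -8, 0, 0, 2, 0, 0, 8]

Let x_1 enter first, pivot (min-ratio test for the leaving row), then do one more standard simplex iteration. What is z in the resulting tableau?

32

Ratio test on column x_1 — row 1: 6/5 = 6/5; row 2: entry 0 ≤ 0; row 3: 16/5 = 16/5; row 4: entry 0 ≤ 0. Minimum is 6/5 at row 1 (s1 leaves); pivot element 5.
Pivot on row 1; the z-row RHS becomes 8 − (-1)·(6/5) = 46/5.
Next entering variable (most negative z-row entry -38/5): x_3.
Ratio test on column x_3 — row 1: (6/5)/(2/5) = 3; row 2: entry 0 ≤ 0; row 3: 10/1 = 10; row 4: 22/3 = 22/3. Minimum is 3 at row 1 (x_1 leaves); pivot element 2/5.
After the second pivot the z-row RHS is 46/5 − (-38/5)·3 = 32.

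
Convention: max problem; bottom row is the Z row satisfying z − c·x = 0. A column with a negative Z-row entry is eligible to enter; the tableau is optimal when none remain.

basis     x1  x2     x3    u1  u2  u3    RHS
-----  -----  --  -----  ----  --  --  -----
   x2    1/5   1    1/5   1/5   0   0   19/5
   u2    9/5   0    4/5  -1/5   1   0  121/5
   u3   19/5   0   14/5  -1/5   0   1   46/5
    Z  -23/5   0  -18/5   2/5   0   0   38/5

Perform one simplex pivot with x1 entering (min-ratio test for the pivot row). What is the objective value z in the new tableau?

Ratio test on column x1 — row 1: (19/5)/(1/5) = 19; row 2: (121/5)/(9/5) = 121/9; row 3: (46/5)/(19/5) = 46/19. Minimum is 46/19 at row 3 (u3 leaves); pivot element 19/5.
Pivot on row 3; the Z-row RHS becomes 38/5 − (-23/5)·(46/19) = 356/19.

356/19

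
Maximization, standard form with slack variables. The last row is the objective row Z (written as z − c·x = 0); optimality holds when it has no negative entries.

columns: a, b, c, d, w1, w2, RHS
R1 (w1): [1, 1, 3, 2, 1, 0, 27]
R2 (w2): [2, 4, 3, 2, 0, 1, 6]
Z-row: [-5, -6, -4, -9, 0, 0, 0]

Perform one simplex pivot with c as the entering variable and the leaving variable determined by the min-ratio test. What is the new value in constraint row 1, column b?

-3

Ratio test on column c — row 1: 27/3 = 9; row 2: 6/3 = 2. Minimum is 2 at row 2 (w2 leaves); pivot element 3.
Divide row 2 by 3; eliminate column c from the other rows.
Row 1 update in column b: 1 − 3·(4/3) = -3.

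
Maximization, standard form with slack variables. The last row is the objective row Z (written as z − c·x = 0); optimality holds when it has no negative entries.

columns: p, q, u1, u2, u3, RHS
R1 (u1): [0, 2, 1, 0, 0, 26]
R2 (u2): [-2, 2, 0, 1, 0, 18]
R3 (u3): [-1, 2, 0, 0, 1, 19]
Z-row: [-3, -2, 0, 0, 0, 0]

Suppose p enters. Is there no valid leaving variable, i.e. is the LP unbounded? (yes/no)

Every constraint-row entry in column p is ≤ 0, so increasing p is unbounded.

yes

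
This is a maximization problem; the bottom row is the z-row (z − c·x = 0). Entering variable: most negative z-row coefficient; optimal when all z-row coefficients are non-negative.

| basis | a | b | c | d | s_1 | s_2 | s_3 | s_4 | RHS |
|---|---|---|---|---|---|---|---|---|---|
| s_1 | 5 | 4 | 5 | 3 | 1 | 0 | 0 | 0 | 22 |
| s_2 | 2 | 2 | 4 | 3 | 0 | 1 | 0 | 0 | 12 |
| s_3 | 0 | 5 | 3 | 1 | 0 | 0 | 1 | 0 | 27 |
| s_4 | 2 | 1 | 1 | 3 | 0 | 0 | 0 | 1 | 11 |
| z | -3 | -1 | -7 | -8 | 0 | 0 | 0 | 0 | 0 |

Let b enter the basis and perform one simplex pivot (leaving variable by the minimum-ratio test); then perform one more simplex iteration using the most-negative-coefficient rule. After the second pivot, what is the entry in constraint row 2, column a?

-43/11

Ratio test on column b — row 1: 22/4 = 11/2; row 2: 12/2 = 6; row 3: 27/5 = 27/5; row 4: 11/1 = 11. Minimum is 27/5 at row 3 (s_3 leaves); pivot element 5.
Divide row 3 by 5; eliminate column b from the other rows.
Second iteration: most negative z-row entry is -39/5 in column d, so d enters.
Ratio test on column d — row 1: (2/5)/(11/5) = 2/11; row 2: (6/5)/(13/5) = 6/13; row 3: (27/5)/(1/5) = 27; row 4: (28/5)/(14/5) = 2. Minimum is 2/11 at row 1 (s_1 leaves); pivot element 11/5.
Divide row 1 by 11/5; eliminate column d from the other rows.
After both pivots, the entry at constraint row 2, column a is -43/11.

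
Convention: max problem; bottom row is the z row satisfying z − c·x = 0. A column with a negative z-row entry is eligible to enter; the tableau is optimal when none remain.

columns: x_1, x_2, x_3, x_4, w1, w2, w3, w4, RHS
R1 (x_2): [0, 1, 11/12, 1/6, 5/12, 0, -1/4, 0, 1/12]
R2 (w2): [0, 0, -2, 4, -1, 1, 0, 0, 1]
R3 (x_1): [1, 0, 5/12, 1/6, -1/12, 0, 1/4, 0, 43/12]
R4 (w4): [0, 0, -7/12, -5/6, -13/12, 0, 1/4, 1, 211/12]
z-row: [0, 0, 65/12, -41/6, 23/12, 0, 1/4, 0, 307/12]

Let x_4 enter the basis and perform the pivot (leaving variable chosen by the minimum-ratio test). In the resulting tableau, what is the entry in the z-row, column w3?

Ratio test on column x_4 — row 1: (1/12)/(1/6) = 1/2; row 2: 1/4 = 1/4; row 3: (43/12)/(1/6) = 43/2; row 4: entry -5/6 ≤ 0. Minimum is 1/4 at row 2 (w2 leaves); pivot element 4.
Divide row 2 by 4; eliminate column x_4 from the other rows.
z-row update in column w3: 1/4 − (-41/6)·0 = 1/4.

1/4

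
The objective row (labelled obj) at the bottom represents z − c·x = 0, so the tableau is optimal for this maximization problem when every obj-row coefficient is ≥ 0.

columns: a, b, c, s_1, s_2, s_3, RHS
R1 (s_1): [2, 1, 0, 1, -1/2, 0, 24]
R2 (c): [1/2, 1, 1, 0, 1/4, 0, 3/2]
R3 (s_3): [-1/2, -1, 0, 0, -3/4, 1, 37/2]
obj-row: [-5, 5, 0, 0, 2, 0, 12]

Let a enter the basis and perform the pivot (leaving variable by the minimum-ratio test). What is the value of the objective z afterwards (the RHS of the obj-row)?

27

Ratio test on column a — row 1: 24/2 = 12; row 2: (3/2)/(1/2) = 3; row 3: entry -1/2 ≤ 0. Minimum is 3 at row 2 (c leaves); pivot element 1/2.
Pivot on row 2; the obj-row RHS becomes 12 − (-5)·3 = 27.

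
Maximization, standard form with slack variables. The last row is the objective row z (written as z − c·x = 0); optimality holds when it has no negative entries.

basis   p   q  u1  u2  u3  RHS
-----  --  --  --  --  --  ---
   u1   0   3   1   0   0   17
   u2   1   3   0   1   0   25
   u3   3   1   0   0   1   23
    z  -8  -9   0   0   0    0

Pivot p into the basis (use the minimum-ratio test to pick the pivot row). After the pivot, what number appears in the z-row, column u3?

8/3

Ratio test on column p — row 1: entry 0 ≤ 0; row 2: 25/1 = 25; row 3: 23/3 = 23/3. Minimum is 23/3 at row 3 (u3 leaves); pivot element 3.
Divide row 3 by 3; eliminate column p from the other rows.
z-row update in column u3: 0 − (-8)·(1/3) = 8/3.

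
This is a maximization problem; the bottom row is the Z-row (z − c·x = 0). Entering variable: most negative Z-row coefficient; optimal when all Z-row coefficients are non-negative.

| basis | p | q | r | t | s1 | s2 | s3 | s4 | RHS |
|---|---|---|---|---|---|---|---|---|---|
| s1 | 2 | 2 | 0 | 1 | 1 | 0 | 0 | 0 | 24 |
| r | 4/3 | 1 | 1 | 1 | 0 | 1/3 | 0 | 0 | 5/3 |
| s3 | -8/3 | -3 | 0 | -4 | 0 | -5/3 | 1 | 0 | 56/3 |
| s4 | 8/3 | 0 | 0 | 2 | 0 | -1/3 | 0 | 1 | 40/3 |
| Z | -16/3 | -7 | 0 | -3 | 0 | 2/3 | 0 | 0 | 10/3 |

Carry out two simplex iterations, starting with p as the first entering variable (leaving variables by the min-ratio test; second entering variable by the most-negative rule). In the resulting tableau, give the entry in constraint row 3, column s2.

Ratio test on column p — row 1: 24/2 = 12; row 2: (5/3)/(4/3) = 5/4; row 3: entry -8/3 ≤ 0; row 4: (40/3)/(8/3) = 5. Minimum is 5/4 at row 2 (r leaves); pivot element 4/3.
Divide row 2 by 4/3; eliminate column p from the other rows.
Second iteration: most negative Z-row entry is -3 in column q, so q enters.
Ratio test on column q — row 1: (43/2)/(1/2) = 43; row 2: (5/4)/(3/4) = 5/3; row 3: entry -1 ≤ 0; row 4: entry -2 ≤ 0. Minimum is 5/3 at row 2 (p leaves); pivot element 3/4.
Divide row 2 by 3/4; eliminate column q from the other rows.
After both pivots, the entry at constraint row 3, column s2 is -2/3.

-2/3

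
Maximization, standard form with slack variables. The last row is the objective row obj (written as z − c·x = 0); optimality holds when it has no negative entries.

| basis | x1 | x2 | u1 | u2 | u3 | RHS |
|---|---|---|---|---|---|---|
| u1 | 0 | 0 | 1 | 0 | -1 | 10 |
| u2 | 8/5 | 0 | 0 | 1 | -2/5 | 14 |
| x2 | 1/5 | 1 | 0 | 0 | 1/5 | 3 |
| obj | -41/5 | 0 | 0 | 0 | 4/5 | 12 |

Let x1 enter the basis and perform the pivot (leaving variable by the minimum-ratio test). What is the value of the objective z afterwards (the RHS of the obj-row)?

Ratio test on column x1 — row 1: entry 0 ≤ 0; row 2: 14/(8/5) = 35/4; row 3: 3/(1/5) = 15. Minimum is 35/4 at row 2 (u2 leaves); pivot element 8/5.
Pivot on row 2; the obj-row RHS becomes 12 − (-41/5)·(35/4) = 335/4.

335/4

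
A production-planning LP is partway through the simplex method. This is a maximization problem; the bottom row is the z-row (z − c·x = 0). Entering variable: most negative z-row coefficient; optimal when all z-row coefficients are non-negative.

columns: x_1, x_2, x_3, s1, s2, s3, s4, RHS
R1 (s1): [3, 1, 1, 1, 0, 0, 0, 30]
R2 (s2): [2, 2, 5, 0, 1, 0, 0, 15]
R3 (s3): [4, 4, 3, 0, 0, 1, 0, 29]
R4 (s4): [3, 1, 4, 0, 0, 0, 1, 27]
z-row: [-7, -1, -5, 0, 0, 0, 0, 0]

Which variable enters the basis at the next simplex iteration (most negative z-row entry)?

Negative z-row entries: x_1: -7, x_2: -1, x_3: -5.
The most negative is -7 in column x_1, so x_1 enters.

x_1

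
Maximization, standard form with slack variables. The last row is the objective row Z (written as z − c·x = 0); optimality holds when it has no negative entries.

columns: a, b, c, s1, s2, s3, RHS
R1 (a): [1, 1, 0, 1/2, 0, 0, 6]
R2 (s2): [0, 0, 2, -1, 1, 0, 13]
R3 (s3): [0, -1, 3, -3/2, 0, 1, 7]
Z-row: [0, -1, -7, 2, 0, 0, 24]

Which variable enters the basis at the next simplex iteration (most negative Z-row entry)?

Negative Z-row entries: b: -1, c: -7.
The most negative is -7 in column c, so c enters.

c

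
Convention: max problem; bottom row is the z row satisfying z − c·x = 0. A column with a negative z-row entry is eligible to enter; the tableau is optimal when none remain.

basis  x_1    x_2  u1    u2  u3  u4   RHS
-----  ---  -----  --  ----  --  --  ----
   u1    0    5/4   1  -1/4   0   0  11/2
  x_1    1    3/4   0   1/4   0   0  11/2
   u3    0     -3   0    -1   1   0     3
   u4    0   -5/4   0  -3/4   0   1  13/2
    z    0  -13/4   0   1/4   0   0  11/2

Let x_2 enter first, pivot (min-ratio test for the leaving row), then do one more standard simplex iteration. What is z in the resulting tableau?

Ratio test on column x_2 — row 1: (11/2)/(5/4) = 22/5; row 2: (11/2)/(3/4) = 22/3; row 3: entry -3 ≤ 0; row 4: entry -5/4 ≤ 0. Minimum is 22/5 at row 1 (u1 leaves); pivot element 5/4.
Pivot on row 1; the z-row RHS becomes 11/2 − (-13/4)·(22/5) = 99/5.
Next entering variable (most negative z-row entry -2/5): u2.
Ratio test on column u2 — row 1: entry -1/5 ≤ 0; row 2: (11/5)/(2/5) = 11/2; row 3: entry -8/5 ≤ 0; row 4: entry -1 ≤ 0. Minimum is 11/2 at row 2 (x_1 leaves); pivot element 2/5.
After the second pivot the z-row RHS is 99/5 − (-2/5)·(11/2) = 22.

22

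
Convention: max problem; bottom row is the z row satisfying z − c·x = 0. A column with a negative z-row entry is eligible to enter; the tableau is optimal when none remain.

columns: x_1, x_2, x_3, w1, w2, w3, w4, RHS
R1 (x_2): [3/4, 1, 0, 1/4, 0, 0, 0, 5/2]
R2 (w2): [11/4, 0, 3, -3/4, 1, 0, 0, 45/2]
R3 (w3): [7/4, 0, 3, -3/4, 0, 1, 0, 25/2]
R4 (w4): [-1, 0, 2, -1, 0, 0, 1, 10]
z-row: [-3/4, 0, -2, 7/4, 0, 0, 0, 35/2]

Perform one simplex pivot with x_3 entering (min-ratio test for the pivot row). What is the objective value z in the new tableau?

155/6

Ratio test on column x_3 — row 1: entry 0 ≤ 0; row 2: (45/2)/3 = 15/2; row 3: (25/2)/3 = 25/6; row 4: 10/2 = 5. Minimum is 25/6 at row 3 (w3 leaves); pivot element 3.
Pivot on row 3; the z-row RHS becomes 35/2 − (-2)·(25/6) = 155/6.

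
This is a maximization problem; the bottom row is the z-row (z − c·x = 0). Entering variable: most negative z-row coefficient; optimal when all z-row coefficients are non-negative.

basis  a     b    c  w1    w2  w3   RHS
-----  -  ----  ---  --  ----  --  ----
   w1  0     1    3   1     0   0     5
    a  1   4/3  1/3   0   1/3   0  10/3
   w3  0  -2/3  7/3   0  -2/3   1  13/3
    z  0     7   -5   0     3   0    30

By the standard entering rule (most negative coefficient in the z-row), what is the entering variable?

c

Negative z-row entries: c: -5.
The most negative is -5 in column c, so c enters.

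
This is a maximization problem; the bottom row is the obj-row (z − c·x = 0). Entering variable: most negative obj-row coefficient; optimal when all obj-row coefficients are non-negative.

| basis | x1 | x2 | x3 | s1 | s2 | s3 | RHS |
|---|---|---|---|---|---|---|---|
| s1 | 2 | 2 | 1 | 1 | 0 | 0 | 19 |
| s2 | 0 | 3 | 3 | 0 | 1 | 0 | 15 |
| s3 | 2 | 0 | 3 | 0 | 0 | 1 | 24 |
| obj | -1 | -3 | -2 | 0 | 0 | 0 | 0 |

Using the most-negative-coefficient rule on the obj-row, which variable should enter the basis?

Negative obj-row entries: x1: -1, x2: -3, x3: -2.
The most negative is -3 in column x2, so x2 enters.

x2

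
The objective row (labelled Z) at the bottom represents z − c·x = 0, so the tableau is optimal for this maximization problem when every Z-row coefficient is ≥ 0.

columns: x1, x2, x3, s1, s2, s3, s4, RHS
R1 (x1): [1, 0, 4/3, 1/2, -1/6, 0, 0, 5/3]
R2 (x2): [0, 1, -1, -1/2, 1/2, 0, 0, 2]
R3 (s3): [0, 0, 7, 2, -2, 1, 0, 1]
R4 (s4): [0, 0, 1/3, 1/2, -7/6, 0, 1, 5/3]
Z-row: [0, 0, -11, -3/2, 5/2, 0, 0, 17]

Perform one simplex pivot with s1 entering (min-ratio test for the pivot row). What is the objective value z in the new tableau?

Ratio test on column s1 — row 1: (5/3)/(1/2) = 10/3; row 2: entry -1/2 ≤ 0; row 3: 1/2 = 1/2; row 4: (5/3)/(1/2) = 10/3. Minimum is 1/2 at row 3 (s3 leaves); pivot element 2.
Pivot on row 3; the Z-row RHS becomes 17 − (-3/2)·(1/2) = 71/4.

71/4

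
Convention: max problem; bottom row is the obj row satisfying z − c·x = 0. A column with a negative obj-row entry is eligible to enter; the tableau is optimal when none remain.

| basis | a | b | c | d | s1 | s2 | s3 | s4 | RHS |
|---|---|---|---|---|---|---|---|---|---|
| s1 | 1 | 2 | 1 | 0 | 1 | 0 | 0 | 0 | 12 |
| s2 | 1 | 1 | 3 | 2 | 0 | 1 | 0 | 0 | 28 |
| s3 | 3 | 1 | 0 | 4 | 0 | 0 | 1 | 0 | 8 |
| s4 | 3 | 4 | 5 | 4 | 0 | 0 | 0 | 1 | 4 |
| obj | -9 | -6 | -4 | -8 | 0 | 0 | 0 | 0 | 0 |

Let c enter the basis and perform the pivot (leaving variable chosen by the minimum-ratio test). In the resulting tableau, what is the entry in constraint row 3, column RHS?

8

Ratio test on column c — row 1: 12/1 = 12; row 2: 28/3 = 28/3; row 3: entry 0 ≤ 0; row 4: 4/5 = 4/5. Minimum is 4/5 at row 4 (s4 leaves); pivot element 5.
Divide row 4 by 5; eliminate column c from the other rows.
Row 3 update in column RHS: 8 − 0·(4/5) = 8.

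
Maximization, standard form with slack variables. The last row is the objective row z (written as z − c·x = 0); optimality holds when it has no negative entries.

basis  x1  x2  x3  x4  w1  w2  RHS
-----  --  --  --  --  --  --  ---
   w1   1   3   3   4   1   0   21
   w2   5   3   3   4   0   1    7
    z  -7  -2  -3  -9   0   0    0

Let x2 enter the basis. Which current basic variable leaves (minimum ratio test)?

w2

Column x2 entries and ratios — w1: 21/3 = 7; w2: 7/3 = 7/3.
Smallest ratio is 7/3 in the row of w2, so w2 leaves.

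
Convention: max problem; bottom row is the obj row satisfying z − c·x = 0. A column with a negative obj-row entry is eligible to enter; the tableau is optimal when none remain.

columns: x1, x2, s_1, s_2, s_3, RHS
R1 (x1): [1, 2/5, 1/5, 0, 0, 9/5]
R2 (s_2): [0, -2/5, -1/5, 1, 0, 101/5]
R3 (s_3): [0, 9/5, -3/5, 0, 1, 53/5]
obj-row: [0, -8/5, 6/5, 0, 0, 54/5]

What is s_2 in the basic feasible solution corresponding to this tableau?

s_2 is basic (row 2); its value is the RHS of that row, 101/5.

101/5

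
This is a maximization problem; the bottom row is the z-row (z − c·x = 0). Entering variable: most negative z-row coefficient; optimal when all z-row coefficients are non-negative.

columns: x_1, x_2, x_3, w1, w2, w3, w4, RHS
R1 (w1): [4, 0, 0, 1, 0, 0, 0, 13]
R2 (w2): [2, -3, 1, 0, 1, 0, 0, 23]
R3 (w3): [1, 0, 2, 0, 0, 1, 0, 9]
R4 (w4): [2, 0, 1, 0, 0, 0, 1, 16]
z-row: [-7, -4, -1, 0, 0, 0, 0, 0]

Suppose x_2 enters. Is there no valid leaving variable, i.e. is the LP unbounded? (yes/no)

Every constraint-row entry in column x_2 is ≤ 0, so increasing x_2 is unbounded.

yes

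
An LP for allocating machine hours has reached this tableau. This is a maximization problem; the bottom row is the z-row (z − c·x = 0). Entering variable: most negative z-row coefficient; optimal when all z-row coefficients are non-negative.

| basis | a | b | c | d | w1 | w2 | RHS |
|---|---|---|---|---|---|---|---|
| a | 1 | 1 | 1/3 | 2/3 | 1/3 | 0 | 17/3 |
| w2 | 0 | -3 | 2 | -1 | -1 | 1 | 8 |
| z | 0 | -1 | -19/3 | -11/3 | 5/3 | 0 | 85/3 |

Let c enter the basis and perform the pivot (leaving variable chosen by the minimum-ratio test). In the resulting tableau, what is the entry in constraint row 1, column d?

5/6

Ratio test on column c — row 1: (17/3)/(1/3) = 17; row 2: 8/2 = 4. Minimum is 4 at row 2 (w2 leaves); pivot element 2.
Divide row 2 by 2; eliminate column c from the other rows.
Row 1 update in column d: 2/3 − (1/3)·(-1/2) = 5/6.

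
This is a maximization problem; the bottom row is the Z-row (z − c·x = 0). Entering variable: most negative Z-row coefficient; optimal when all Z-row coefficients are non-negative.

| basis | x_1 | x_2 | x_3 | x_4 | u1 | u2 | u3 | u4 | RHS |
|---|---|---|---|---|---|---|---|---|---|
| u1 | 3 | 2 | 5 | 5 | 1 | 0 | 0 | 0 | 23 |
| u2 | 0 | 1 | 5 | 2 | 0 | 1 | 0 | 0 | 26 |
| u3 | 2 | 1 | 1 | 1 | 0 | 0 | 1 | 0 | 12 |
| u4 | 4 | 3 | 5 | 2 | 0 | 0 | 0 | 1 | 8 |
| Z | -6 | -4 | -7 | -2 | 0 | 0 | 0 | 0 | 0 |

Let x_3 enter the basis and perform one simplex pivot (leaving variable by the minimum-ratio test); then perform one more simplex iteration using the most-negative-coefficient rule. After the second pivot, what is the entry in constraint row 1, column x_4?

7/2

Ratio test on column x_3 — row 1: 23/5 = 23/5; row 2: 26/5 = 26/5; row 3: 12/1 = 12; row 4: 8/5 = 8/5. Minimum is 8/5 at row 4 (u4 leaves); pivot element 5.
Divide row 4 by 5; eliminate column x_3 from the other rows.
Second iteration: most negative Z-row entry is -2/5 in column x_1, so x_1 enters.
Ratio test on column x_1 — row 1: entry -1 ≤ 0; row 2: entry -4 ≤ 0; row 3: (52/5)/(6/5) = 26/3; row 4: (8/5)/(4/5) = 2. Minimum is 2 at row 4 (x_3 leaves); pivot element 4/5.
Divide row 4 by 4/5; eliminate column x_1 from the other rows.
After both pivots, the entry at constraint row 1, column x_4 is 7/2.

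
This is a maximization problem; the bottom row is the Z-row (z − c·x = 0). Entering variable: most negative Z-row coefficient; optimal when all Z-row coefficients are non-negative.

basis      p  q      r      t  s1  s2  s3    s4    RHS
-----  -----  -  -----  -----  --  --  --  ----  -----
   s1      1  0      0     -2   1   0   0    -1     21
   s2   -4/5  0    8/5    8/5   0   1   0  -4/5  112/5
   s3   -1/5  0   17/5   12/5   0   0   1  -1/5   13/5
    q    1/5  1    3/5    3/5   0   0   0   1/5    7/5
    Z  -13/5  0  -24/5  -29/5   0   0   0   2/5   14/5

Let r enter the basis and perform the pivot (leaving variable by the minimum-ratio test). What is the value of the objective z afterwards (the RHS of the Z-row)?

110/17

Ratio test on column r — row 1: entry 0 ≤ 0; row 2: (112/5)/(8/5) = 14; row 3: (13/5)/(17/5) = 13/17; row 4: (7/5)/(3/5) = 7/3. Minimum is 13/17 at row 3 (s3 leaves); pivot element 17/5.
Pivot on row 3; the Z-row RHS becomes 14/5 − (-24/5)·(13/17) = 110/17.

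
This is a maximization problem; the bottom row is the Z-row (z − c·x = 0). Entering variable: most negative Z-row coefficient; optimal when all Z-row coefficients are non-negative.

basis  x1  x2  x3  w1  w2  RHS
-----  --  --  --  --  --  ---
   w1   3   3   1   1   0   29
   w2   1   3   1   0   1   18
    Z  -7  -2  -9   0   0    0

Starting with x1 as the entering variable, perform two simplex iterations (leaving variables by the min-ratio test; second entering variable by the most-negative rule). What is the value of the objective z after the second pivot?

Ratio test on column x1 — row 1: 29/3 = 29/3; row 2: 18/1 = 18. Minimum is 29/3 at row 1 (w1 leaves); pivot element 3.
Pivot on row 1; the Z-row RHS becomes 0 − (-7)·(29/3) = 203/3.
Next entering variable (most negative Z-row entry -20/3): x3.
Ratio test on column x3 — row 1: (29/3)/(1/3) = 29; row 2: (25/3)/(2/3) = 25/2. Minimum is 25/2 at row 2 (w2 leaves); pivot element 2/3.
After the second pivot the Z-row RHS is 203/3 − (-20/3)·(25/2) = 151.

151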